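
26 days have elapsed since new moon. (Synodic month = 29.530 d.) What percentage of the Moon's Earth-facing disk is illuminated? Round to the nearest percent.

Elongation θ = 360° × 26/29.530 ≈ 317.0°.
Illuminated fraction = (1 − cos 317.0°)/2 = (1 − 0.731)/2 ≈ 0.135, so 13%.

13%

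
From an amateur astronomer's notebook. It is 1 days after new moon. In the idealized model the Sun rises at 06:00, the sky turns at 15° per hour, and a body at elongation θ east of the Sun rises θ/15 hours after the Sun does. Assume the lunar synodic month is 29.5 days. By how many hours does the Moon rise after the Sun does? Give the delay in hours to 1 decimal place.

Phase angle: θ = 360°·(1 d)/(29.5 d) = 12.2°.
Delay after the Sun = 12.2° / (15°/h) ≈ 0.81 h.
So the Moon rises 0.81 h after the Sun.

0.8 h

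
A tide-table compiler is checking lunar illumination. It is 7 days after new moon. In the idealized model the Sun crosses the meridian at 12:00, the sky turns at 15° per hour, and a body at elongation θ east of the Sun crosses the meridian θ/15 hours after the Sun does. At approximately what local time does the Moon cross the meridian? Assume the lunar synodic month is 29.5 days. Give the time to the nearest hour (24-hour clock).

Phase angle: θ = 360°·(7 d)/(29.5 d) = 85.4°.
At 15° of sky rotation per hour, 85.4° corresponds to a 5.69 h lag.
12:00 + 5.69 h ≈ 17:42 → 18:00 to the nearest hour.

18:00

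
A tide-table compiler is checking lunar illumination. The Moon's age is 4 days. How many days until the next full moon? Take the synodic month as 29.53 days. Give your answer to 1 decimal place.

10.8 days

Full moon occurs at elongation 180°, i.e. at age 29.53 × 180/360 = 14.765 d.
So 10.765 days remain (14.765 − 4).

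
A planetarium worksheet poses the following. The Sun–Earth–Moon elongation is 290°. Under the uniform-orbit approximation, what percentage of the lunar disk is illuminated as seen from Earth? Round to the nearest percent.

33%

Half-versine of 290°: (1 − 0.342)/2 = 0.329, i.e. 33%.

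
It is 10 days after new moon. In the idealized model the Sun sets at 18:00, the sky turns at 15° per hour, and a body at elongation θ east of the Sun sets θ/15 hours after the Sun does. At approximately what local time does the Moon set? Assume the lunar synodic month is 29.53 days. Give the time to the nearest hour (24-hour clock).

Elongation θ = 360° × 10/29.53 ≈ 121.9°.
Delay after the Sun = 121.9° / (15°/h) ≈ 8.13 h.
18:00 + 8.13 h ≈ 02:08 → 02:00 to the nearest hour.

02:00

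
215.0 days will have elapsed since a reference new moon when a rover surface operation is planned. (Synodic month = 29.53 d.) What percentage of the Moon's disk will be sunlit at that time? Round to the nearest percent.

215.0 d spans 7 complete synodic months (7 × 29.53 = 206.71 d) plus 8.29 d.
Elongation θ = 360° × 8.29/29.53 ≈ 101.1°.
With cos θ = (-0.192), the lit fraction is (1 − (-0.192))/2 ≈ 0.596, so 60%.

60%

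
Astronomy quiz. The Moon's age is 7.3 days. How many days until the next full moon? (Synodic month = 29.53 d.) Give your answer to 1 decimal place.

7.5 days

Full moon is 0.5 of the way through the cycle: age 0.5 × 29.53 = 14.765 d.
So 7.465 days remain (14.765 − 7.3).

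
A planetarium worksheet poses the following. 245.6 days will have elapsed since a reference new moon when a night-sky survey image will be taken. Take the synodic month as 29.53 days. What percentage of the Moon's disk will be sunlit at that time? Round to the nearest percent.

70%

Reduce mod P: 245.6 − 8×29.53 = 9.36 d into the current lunation.
The Moon has covered 9.36/29.53 of its cycle, so θ ≈ 360° × 9.36/29.53 = 114.1°.
Illuminated fraction = (1 − cos 114.1°)/2 = (1 − (-0.408))/2 ≈ 0.704, so 70%.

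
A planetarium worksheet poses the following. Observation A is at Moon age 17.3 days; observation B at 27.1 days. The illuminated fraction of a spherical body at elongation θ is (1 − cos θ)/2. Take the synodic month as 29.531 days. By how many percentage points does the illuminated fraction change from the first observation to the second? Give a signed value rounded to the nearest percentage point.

-86 percentage points

θ₁ = 360° × 17.3/29.531 = 210.9°, f₁ = (1 − cos θ₁)/2 = 0.929.
θ₂ = 360° × 27.1/29.531 = 330.4°, f₂ = (1 − cos θ₂)/2 = 0.065.
Change = f₂ − f₁ = -0.864 → -86 percentage points.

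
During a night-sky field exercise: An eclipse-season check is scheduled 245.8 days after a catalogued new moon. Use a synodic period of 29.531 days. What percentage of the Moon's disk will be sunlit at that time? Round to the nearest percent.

245.8/29.531 = 8.323 lunations, so 8 complete cycles and 9.55 d into the next.
Phase angle: θ = 360°·(9.55 d)/(29.531 d) = 116.4°.
cos 116.4° = (-0.445), so f = (1 − (-0.445))/2 = 0.723, so 72%.

72%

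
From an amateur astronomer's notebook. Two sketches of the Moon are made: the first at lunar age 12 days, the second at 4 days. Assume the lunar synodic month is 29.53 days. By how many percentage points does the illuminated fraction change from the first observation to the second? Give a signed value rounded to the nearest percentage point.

θ₁ = 360° × 12/29.53 = 146.3°, f₁ = (1 − cos θ₁)/2 = 0.916.
θ₂ = 360° × 4/29.53 = 48.8°, f₂ = (1 − cos θ₂)/2 = 0.170.
Change = f₂ − f₁ = -0.746 → -75 percentage points.

-75 pp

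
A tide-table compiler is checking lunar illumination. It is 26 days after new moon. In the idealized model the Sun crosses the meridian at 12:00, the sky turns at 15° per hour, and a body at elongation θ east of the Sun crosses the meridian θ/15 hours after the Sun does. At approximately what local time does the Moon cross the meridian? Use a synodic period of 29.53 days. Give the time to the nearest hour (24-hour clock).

09:00

Elongation θ = 360° × 26/29.53 ≈ 317.0°.
At 15° of sky rotation per hour, 317.0° corresponds to a 21.13 h lag.
12:00 + 21.13 h ≈ 09:08 → 09:00 to the nearest hour.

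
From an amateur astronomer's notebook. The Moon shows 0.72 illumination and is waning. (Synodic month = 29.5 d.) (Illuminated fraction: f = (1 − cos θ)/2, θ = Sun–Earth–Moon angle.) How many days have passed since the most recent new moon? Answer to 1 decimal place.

cos θ = 1 − 2f = -0.440, giving a principal value of 116.1°.
Waning ⇒ past full, so θ = 360° − 116.1° = 243.9°.
At 360°/29.5 d per day, 243.9° corresponds to 19.99 days.

20.0 days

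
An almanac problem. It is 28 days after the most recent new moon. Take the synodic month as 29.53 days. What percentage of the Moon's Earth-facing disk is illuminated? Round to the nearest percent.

3%

The Moon has covered 28/29.53 of its cycle, so θ ≈ 360° × 28/29.53 = 341.3°.
With cos θ = 0.947, the lit fraction is (1 − 0.947)/2 ≈ 0.026, so 3%.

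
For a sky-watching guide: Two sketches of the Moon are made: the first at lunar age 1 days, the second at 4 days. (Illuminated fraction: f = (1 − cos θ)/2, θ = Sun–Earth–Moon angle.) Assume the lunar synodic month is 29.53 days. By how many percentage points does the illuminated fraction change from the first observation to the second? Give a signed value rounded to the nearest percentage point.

+16 pp

First observation: θ = 360°·1/29.53 = 12.2°, so f = 0.011.
Second observation: θ = 48.8°, f = 0.170.
Δf = 0.170 − 0.011 = +0.159, i.e. +16 pp.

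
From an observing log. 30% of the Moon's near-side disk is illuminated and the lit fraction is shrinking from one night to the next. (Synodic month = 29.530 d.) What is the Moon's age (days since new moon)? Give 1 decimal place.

24.1 days

From f = (1 − cos θ)/2: cos θ = 1 − 2×0.30 = 0.400; arccos → 66.4°.
A waning Moon lies in 180°–360°, so θ = 360° − 66.4° = 293.6°.
That fraction of the synodic month is 293.6/360 × 29.530 d ≈ 24.08 d.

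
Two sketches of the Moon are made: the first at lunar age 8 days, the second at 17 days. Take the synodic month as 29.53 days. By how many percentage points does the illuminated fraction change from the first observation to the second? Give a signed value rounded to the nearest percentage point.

+38 pp

θ₁ = 360° × 8/29.53 = 97.5°, f₁ = (1 − cos θ₁)/2 = 0.566.
θ₂ = 360° × 17/29.53 = 207.2°, f₂ = (1 − cos θ₂)/2 = 0.945.
Change = f₂ − f₁ = +0.379 → +38 percentage points.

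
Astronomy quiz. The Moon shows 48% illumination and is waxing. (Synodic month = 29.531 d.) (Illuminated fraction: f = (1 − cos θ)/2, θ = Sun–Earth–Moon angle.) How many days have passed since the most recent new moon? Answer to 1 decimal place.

cos θ = 1 − 2f = 0.040, giving a principal value of 87.7°.
Waxing ⇒ before full, so θ = 87.7°.
Age = 29.531 × 87.7°/360° ≈ 7.19 days.

7.2 days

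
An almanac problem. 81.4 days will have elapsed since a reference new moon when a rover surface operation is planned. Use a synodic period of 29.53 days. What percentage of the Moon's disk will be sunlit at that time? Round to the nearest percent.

48%

81.4/29.53 = 2.757 lunations, so 2 complete cycles and 22.34 d into the next.
The Moon has covered 22.34/29.53 of its cycle, so θ ≈ 360° × 22.34/29.53 = 272.3°.
cos 272.3° = 0.041, so f = (1 − 0.041)/2 = 0.480, so 48%.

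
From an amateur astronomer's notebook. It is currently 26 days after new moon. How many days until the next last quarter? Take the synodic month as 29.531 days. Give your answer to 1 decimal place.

25.7 days

Last quarter occurs at elongation 270°, i.e. at age 29.531 × 270/360 = 22.148 d.
Already past this cycle's last quarter; the next is at 22.148 + 29.531 = 51.679 d, so 51.679 − 26 = 25.679 days.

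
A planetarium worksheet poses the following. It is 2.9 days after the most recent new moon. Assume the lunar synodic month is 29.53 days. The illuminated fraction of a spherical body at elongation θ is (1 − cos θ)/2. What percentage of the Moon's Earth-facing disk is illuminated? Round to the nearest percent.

9%

Elongation θ = 360° × 2.9/29.53 ≈ 35.4°.
Illuminated fraction = (1 − cos 35.4°)/2 = (1 − 0.816)/2 ≈ 0.092, so 9%.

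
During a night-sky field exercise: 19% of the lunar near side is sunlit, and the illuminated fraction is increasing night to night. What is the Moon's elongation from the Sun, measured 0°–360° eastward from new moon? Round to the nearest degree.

Invert f = (1 − cos θ)/2 to get cos θ = 1 − 2(0.19) = 0.620, hence θ₀ = arccos 0.620 = 51.7°.
The Moon is waxing (0°–180°), so θ = 51.7° directly.

52°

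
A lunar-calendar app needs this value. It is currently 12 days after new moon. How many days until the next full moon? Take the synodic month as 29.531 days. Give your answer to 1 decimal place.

2.8 days

Full moon is 0.5 of the way through the cycle: age 0.5 × 29.531 = 14.765 d.
That is 14.765 − 12 = 2.765 days ahead.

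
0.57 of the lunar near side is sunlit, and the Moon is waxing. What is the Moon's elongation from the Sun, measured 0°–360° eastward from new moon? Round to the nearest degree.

98°

cos θ = 1 − 2f = -0.140, giving a principal value of 98.0°.
Waxing ⇒ before full, so θ = 98.0°.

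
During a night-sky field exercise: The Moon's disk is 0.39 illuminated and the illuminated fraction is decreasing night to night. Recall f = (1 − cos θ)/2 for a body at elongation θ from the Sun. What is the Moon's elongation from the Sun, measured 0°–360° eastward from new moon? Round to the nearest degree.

283°

cos θ = 1 − 2f = 0.220, giving a principal value of 77.3°.
A waning Moon lies in 180°–360°, so θ = 360° − 77.3° = 282.7°.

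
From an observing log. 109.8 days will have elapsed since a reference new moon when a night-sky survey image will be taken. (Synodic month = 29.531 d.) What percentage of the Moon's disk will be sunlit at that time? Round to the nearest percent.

60%

Reduce mod P: 109.8 − 3×29.531 = 21.21 d into the current lunation.
Elongation θ = 360° × 21.21/29.531 ≈ 258.5°.
Illuminated fraction = (1 − cos 258.5°)/2 = (1 − (-0.199))/2 ≈ 0.599, so 60%.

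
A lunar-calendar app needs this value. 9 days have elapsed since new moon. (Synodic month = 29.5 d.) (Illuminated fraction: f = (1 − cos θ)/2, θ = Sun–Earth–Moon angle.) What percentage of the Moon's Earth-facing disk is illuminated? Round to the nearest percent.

Phase angle: θ = 360°·(9 d)/(29.5 d) = 109.8°.
Illuminated fraction = (1 − cos 109.8°)/2 = (1 − (-0.339))/2 ≈ 0.670, so 67%.

67%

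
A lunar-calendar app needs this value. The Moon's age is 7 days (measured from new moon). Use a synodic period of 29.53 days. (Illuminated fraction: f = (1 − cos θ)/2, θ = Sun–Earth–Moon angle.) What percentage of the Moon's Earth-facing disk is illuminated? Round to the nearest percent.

The Moon has covered 7/29.53 of its cycle, so θ ≈ 360° × 7/29.53 = 85.3°.
cos 85.3° = 0.081, so f = (1 − 0.081)/2 = 0.459, so 46%.

46%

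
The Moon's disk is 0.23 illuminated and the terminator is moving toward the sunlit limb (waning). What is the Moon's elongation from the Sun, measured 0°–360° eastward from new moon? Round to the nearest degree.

303°

From f = (1 − cos θ)/2: cos θ = 1 − 2×0.23 = 0.540; arccos → 57.3°.
Since the Moon is past full (waning), take the reflex angle: θ = 360° − 57.3° = 302.7°.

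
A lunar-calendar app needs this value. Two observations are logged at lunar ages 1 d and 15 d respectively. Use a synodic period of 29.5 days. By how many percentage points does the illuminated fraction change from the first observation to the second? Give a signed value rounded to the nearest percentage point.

+99 pp

First observation: θ = 360°·1/29.5 = 12.2°, so f = 0.011.
Second observation: θ = 183.1°, f = 0.999.
Δf = 0.999 − 0.011 = +0.988, i.e. +99 pp.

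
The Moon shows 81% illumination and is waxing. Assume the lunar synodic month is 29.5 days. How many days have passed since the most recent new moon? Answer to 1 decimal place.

From f = (1 − cos θ)/2: cos θ = 1 − 2×0.81 = -0.620; arccos → 128.3°.
Waxing ⇒ before full, so θ = 128.3°.
Age = 29.5 × 128.3°/360° ≈ 10.51 days.

10.5 days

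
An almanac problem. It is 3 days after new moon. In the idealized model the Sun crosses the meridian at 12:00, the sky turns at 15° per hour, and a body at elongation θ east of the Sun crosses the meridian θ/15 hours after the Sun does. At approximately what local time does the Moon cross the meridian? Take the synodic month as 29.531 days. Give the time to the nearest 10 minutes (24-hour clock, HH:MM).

Elongation θ = 360° × 3/29.531 ≈ 36.6°.
At 15° of sky rotation per hour, 36.6° corresponds to a 2.44 h lag.
12:00 + 2.438 h ≈ 14:26 → 14:30 to the nearest ten minutes.

14:30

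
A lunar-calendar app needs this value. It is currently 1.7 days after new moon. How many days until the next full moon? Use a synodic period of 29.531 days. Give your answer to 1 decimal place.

13.1 days

Full moon occurs at elongation 180°, i.e. at age 29.531 × 180/360 = 14.765 d.
So 13.066 days remain (14.765 − 1.7).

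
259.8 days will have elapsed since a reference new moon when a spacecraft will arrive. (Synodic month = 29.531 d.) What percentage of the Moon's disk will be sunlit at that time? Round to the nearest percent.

Reduce mod P: 259.8 − 8×29.531 = 23.55 d into the current lunation.
Phase angle: θ = 360°·(23.55 d)/(29.531 d) = 287.1°.
Illuminated fraction = (1 − cos 287.1°)/2 = (1 − 0.294)/2 ≈ 0.353, so 35%.

35%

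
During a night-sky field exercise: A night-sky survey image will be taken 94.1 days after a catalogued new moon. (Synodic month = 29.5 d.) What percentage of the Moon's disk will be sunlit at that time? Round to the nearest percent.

32%

94.1/29.5 = 3.190 lunations, so 3 complete cycles and 5.60 d into the next.
The Moon has covered 5.60/29.5 of its cycle, so θ ≈ 360° × 5.60/29.5 = 68.3°.
Illuminated fraction = (1 − cos 68.3°)/2 = (1 − 0.369)/2 ≈ 0.315, so 32%.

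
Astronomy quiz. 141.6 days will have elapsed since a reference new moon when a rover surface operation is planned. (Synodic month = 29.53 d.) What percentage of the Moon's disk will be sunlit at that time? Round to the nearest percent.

Reduce mod P: 141.6 − 4×29.53 = 23.48 d into the current lunation.
Phase angle: θ = 360°·(23.48 d)/(29.53 d) = 286.2°.
Illuminated fraction = (1 − cos 286.2°)/2 = (1 − 0.280)/2 ≈ 0.360, so 36%.

36%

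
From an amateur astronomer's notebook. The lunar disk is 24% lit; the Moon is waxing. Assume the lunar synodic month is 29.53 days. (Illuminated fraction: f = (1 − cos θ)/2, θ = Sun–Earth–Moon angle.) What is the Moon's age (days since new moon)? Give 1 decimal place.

cos θ = 1 − 2f = 0.520, giving a principal value of 58.7°.
Before full moon the principal value applies: θ = 58.7°.
Age = 29.53 × 58.7°/360° ≈ 4.81 days.

4.8 days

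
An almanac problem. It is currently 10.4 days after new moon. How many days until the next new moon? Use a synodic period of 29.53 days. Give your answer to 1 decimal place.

The next new moon completes the synodic month: 29.53 − 10.4 = 19.130 days.

19.1 days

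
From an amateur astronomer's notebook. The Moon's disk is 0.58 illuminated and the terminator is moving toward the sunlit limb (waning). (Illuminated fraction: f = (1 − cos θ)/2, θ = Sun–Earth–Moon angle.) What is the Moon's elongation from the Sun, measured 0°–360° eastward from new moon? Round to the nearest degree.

Invert f = (1 − cos θ)/2 to get cos θ = 1 − 2(0.58) = -0.160, hence θ₀ = arccos -0.160 = 99.2°.
Waning ⇒ past full, so θ = 360° − 99.2° = 260.8°.

261°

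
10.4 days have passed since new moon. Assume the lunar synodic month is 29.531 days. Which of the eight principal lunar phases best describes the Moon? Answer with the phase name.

At 10.4/29.531 of the cycle, θ ≈ 127° — the waxing gibbous range.

waxing gibbous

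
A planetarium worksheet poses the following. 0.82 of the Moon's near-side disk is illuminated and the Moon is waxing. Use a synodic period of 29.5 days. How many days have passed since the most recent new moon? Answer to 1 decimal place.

Invert f = (1 − cos θ)/2 to get cos θ = 1 − 2(0.82) = -0.640, hence θ₀ = arccos -0.640 = 129.8°.
Before full moon the principal value applies: θ = 129.8°.
That fraction of the synodic month is 129.8/360 × 29.5 d ≈ 10.64 d.

10.6 days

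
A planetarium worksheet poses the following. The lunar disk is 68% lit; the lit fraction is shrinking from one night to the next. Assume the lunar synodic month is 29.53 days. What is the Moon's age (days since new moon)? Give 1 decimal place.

20.4 days

From f = (1 − cos θ)/2: cos θ = 1 − 2×0.68 = -0.360; arccos → 111.1°.
A waning Moon lies in 180°–360°, so θ = 360° − 111.1° = 248.9°.
Age = 29.53 × 248.9°/360° ≈ 20.42 days.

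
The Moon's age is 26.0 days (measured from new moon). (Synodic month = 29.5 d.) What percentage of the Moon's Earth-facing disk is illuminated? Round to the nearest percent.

Phase angle: θ = 360°·(26.0 d)/(29.5 d) = 317.3°.
Illuminated fraction = (1 − cos 317.3°)/2 = (1 − 0.735)/2 ≈ 0.133, so 13%.

13%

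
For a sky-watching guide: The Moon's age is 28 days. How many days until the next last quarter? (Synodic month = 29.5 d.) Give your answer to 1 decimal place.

Last quarter occurs at elongation 270°, i.e. at age 29.5 × 270/360 = 22.125 d.
This lunation's last quarter (22.125 d) has passed, so add one period: 51.625 − 28 = 23.625 days.

23.6 days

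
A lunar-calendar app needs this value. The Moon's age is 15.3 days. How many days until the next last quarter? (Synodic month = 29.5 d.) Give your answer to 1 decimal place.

Last quarter is 0.75 of the way through the cycle: age 0.75 × 29.5 = 22.125 d.
So 6.825 days remain (22.125 − 15.3).

6.8 days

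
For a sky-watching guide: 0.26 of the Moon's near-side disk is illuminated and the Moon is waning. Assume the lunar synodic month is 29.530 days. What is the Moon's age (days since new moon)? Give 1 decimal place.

From f = (1 − cos θ)/2: cos θ = 1 − 2×0.26 = 0.480; arccos → 61.3°.
Waning ⇒ past full, so θ = 360° − 61.3° = 298.7°.
At 360°/29.530 d per day, 298.7° corresponds to 24.50 days.

24.5 days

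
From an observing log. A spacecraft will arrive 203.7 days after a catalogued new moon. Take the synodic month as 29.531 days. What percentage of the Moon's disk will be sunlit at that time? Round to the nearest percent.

203.7/29.531 = 6.898 lunations, so 6 complete cycles and 26.51 d into the next.
Phase angle: θ = 360°·(26.51 d)/(29.531 d) = 323.2°.
With cos θ = 0.801, the lit fraction is (1 − 0.801)/2 ≈ 0.100, so 10%.

10%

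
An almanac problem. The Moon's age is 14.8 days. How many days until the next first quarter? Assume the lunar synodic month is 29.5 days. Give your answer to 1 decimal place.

22.1 days

First quarter occurs at elongation 90°, i.e. at age 29.5 × 90/360 = 7.375 d.
This lunation's first quarter (7.375 d) has passed, so add one period: 36.875 − 14.8 = 22.075 days.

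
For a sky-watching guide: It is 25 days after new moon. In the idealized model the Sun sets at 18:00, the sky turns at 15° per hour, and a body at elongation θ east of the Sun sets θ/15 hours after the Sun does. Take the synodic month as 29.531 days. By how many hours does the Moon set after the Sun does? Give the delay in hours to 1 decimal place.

The Moon has covered 25/29.531 of its cycle, so θ ≈ 360° × 25/29.531 = 304.8°.
The Moon trails the Sun by θ/15 = 304.8/15 ≈ 20.32 hours.
So the Moon sets 20.32 h after the Sun.

20.3 h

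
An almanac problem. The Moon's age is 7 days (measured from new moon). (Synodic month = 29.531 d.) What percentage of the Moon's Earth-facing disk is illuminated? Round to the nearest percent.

The Moon has covered 7/29.531 of its cycle, so θ ≈ 360° × 7/29.531 = 85.3°.
Illuminated fraction = (1 − cos 85.3°)/2 = (1 − 0.081)/2 ≈ 0.459, so 46%.

46%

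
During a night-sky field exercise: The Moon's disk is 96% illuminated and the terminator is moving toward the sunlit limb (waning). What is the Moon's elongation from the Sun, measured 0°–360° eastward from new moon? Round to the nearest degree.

203°

Invert f = (1 − cos θ)/2 to get cos θ = 1 − 2(0.96) = -0.920, hence θ₀ = arccos -0.920 = 156.9°.
Waning ⇒ past full, so θ = 360° − 156.9° = 203.1°.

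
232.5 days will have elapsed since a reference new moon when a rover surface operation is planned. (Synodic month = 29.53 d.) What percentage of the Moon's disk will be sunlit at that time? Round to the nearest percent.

232.5 d spans 7 complete synodic months (7 × 29.53 = 206.71 d) plus 25.79 d.
The Moon has covered 25.79/29.53 of its cycle, so θ ≈ 360° × 25.79/29.53 = 314.4°.
cos 314.4° = 0.700, so f = (1 − 0.700)/2 = 0.150, so 15%.

15%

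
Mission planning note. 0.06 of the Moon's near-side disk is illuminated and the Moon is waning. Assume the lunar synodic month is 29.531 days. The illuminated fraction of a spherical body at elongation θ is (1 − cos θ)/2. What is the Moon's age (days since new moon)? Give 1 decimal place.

27.2 days

cos θ = 1 − 2f = 0.880, giving a principal value of 28.4°.
A waning Moon lies in 180°–360°, so θ = 360° − 28.4° = 331.6°.
At 360°/29.531 d per day, 331.6° corresponds to 27.20 days.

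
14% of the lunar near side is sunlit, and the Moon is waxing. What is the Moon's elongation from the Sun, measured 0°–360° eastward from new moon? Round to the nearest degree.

44°

From f = (1 − cos θ)/2: cos θ = 1 − 2×0.14 = 0.720; arccos → 43.9°.
Waxing ⇒ before full, so θ = 43.9°.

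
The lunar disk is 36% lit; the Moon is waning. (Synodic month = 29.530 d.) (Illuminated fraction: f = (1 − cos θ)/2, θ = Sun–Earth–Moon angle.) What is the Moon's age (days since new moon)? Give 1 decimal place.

23.5 days

From f = (1 − cos θ)/2: cos θ = 1 − 2×0.36 = 0.280; arccos → 73.7°.
A waning Moon lies in 180°–360°, so θ = 360° − 73.7° = 286.3°.
Age = 29.530 × 286.3°/360° ≈ 23.48 days.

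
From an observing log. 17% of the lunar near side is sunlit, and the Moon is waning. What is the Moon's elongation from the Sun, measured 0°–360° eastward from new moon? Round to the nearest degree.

311°

Invert f = (1 − cos θ)/2 to get cos θ = 1 − 2(0.17) = 0.660, hence θ₀ = arccos 0.660 = 48.7°.
Waning ⇒ past full, so θ = 360° − 48.7° = 311.3°.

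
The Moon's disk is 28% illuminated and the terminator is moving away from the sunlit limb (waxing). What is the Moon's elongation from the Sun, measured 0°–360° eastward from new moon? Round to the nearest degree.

cos θ = 1 − 2f = 0.440, giving a principal value of 63.9°.
Waxing ⇒ before full, so θ = 63.9°.

64°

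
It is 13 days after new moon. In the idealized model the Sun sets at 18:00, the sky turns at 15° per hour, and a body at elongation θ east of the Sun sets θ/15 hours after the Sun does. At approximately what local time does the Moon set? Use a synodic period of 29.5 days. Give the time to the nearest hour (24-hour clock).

05:00

Phase angle: θ = 360°·(13 d)/(29.5 d) = 158.6°.
Delay after the Sun = 158.6° / (15°/h) ≈ 10.58 h.
18:00 + 10.58 h ≈ 04:35 → 05:00 to the nearest hour.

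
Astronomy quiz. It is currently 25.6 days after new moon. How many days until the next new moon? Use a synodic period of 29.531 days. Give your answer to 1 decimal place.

3.9 days

One full lunation from the last new moon is 29.531 d; remaining = 29.531 − 25.6 = 3.931 d.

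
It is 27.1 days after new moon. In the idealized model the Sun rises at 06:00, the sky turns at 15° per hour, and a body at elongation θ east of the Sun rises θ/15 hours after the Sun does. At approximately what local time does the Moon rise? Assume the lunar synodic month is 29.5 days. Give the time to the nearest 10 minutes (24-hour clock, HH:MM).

Phase angle: θ = 360°·(27.1 d)/(29.5 d) = 330.7°.
At 15° of sky rotation per hour, 330.7° corresponds to a 22.05 h lag.
06:00 + 22.047 h ≈ 04:03 → 04:00 to the nearest ten minutes.

04:00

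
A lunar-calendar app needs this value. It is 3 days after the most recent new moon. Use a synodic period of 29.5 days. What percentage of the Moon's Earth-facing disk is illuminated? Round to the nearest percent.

Elongation θ = 360° × 3/29.5 ≈ 36.6°.
cos 36.6° = 0.803, so f = (1 − 0.803)/2 = 0.099, so 10%.

10%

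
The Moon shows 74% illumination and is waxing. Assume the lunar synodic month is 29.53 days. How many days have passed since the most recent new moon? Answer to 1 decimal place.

From f = (1 − cos θ)/2: cos θ = 1 − 2×0.74 = -0.480; arccos → 118.7°.
Before full moon the principal value applies: θ = 118.7°.
At 360°/29.53 d per day, 118.7° corresponds to 9.74 days.

9.7 days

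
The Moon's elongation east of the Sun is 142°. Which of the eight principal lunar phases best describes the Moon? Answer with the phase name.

waxing gibbous

The waxing gibbous sector spans roughly 112°–158°; 142° falls inside it.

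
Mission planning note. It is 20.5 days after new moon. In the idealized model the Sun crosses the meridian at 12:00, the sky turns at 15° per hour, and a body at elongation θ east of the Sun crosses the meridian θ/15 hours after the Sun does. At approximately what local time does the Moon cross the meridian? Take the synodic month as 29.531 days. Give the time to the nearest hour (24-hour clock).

05:00

Elongation θ = 360° × 20.5/29.531 ≈ 249.9°.
Delay after the Sun = 249.9° / (15°/h) ≈ 16.66 h.
12:00 + 16.66 h ≈ 04:40 → 05:00 to the nearest hour.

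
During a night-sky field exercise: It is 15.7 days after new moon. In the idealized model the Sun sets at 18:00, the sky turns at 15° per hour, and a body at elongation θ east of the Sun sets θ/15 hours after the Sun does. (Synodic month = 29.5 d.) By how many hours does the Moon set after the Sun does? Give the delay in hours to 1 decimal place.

12.8 h

Phase angle: θ = 360°·(15.7 d)/(29.5 d) = 191.6°.
The Moon trails the Sun by θ/15 = 191.6/15 ≈ 12.77 hours.
So the Moon sets 12.77 h after the Sun.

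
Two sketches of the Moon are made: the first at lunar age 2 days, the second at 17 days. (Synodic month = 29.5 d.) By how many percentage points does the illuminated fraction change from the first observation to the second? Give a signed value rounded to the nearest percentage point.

+90 pp

θ₁ = 360° × 2/29.5 = 24.4°, f₁ = (1 − cos θ₁)/2 = 0.045.
θ₂ = 360° × 17/29.5 = 207.5°, f₂ = (1 − cos θ₂)/2 = 0.944.
Change = f₂ − f₁ = +0.899 → +90 percentage points.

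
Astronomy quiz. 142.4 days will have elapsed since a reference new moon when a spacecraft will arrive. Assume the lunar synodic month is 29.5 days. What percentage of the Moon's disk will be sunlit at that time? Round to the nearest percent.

Reduce mod P: 142.4 − 4×29.5 = 24.40 d into the current lunation.
Elongation θ = 360° × 24.40/29.5 ≈ 297.8°.
cos 297.8° = 0.466, so f = (1 − 0.466)/2 = 0.267, so 27%.

27%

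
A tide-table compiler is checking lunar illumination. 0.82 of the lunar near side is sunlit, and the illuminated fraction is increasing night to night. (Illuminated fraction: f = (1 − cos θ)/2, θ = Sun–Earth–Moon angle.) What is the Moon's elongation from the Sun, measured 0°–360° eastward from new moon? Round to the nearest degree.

From f = (1 − cos θ)/2: cos θ = 1 − 2×0.82 = -0.640; arccos → 129.8°.
Before full moon the principal value applies: θ = 129.8°.

130°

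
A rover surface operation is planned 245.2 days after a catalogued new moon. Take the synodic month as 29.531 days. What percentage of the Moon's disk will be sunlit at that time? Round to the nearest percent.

66%

Reduce mod P: 245.2 − 8×29.531 = 8.95 d into the current lunation.
Phase angle: θ = 360°·(8.95 d)/(29.531 d) = 109.1°.
With cos θ = (-0.328), the lit fraction is (1 − (-0.328))/2 ≈ 0.664, so 66%.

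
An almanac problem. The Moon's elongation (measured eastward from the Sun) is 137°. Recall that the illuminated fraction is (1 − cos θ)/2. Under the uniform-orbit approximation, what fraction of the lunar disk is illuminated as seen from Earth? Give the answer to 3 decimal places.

0.866

f = (1 − cos 137°)/2 = (1 − (-0.731))/2 ≈ 0.866.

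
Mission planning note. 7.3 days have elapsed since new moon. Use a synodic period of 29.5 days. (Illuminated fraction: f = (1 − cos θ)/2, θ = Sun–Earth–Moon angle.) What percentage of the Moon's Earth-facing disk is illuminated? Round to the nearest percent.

49%

Phase angle: θ = 360°·(7.3 d)/(29.5 d) = 89.1°.
With cos θ = 0.016, the lit fraction is (1 − 0.016)/2 ≈ 0.492, so 49%.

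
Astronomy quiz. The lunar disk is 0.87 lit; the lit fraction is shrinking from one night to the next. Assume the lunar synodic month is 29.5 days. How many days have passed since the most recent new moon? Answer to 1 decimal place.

18.2 days

Invert f = (1 − cos θ)/2 to get cos θ = 1 − 2(0.87) = -0.740, hence θ₀ = arccos -0.740 = 137.7°.
A waning Moon lies in 180°–360°, so θ = 360° − 137.7° = 222.3°.
At 360°/29.5 d per day, 222.3° corresponds to 18.21 days.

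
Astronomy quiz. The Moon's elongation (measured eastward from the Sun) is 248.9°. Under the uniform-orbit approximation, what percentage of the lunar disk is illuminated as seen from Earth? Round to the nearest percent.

Half-versine of 248.9°: (1 − (-0.360))/2 = 0.680, i.e. 68%.

68%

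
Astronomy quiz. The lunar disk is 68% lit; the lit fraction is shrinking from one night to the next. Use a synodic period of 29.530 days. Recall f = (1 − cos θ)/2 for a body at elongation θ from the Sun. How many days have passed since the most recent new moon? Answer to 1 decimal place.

Invert f = (1 − cos θ)/2 to get cos θ = 1 − 2(0.68) = -0.360, hence θ₀ = arccos -0.360 = 111.1°.
Waning ⇒ past full, so θ = 360° − 111.1° = 248.9°.
At 360°/29.530 d per day, 248.9° corresponds to 20.42 days.

20.4 days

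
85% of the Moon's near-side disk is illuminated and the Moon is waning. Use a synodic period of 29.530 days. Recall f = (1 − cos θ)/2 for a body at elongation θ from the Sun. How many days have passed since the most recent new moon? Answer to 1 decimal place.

18.5 days

From f = (1 − cos θ)/2: cos θ = 1 − 2×0.85 = -0.700; arccos → 134.4°.
A waning Moon lies in 180°–360°, so θ = 360° − 134.4° = 225.6°.
Age = 29.530 × 225.6°/360° ≈ 18.50 days.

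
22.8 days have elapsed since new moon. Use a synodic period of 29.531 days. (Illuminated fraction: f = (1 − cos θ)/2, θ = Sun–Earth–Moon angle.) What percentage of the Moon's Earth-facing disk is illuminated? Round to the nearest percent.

Phase angle: θ = 360°·(22.8 d)/(29.531 d) = 277.9°.
cos 277.9° = 0.138, so f = (1 − 0.138)/2 = 0.431, so 43%.

43%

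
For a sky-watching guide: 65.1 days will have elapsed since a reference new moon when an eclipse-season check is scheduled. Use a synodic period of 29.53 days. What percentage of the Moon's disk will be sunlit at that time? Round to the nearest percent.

36%

65.1 d spans 2 complete synodic months (2 × 29.53 = 59.06 d) plus 6.04 d.
Phase angle: θ = 360°·(6.04 d)/(29.53 d) = 73.6°.
With cos θ = 0.282, the lit fraction is (1 − 0.282)/2 ≈ 0.359, so 36%.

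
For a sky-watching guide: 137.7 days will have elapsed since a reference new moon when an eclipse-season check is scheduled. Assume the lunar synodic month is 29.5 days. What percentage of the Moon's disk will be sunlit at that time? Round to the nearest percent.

75%

Reduce mod P: 137.7 − 4×29.5 = 19.70 d into the current lunation.
The Moon has covered 19.70/29.5 of its cycle, so θ ≈ 360° × 19.70/29.5 = 240.4°.
cos 240.4° = (-0.494), so f = (1 − (-0.494))/2 = 0.747, so 75%.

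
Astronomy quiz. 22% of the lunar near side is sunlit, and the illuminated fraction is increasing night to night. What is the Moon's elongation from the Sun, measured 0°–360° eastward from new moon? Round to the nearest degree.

cos θ = 1 − 2f = 0.560, giving a principal value of 55.9°.
The Moon is waxing (0°–180°), so θ = 55.9° directly.

56°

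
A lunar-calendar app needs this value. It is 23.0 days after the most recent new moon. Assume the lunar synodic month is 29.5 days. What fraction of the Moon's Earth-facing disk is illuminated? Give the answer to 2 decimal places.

0.41

Elongation θ = 360° × 23.0/29.5 ≈ 280.7°.
Illuminated fraction = (1 − cos 280.7°)/2 = (1 − 0.185)/2 ≈ 0.407.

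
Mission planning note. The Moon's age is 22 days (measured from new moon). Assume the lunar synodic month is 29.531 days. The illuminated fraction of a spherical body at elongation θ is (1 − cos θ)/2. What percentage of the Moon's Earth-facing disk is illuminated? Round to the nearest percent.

Phase angle: θ = 360°·(22 d)/(29.531 d) = 268.2°.
cos 268.2° = (-0.032), so f = (1 − (-0.032))/2 = 0.516, so 52%.

52%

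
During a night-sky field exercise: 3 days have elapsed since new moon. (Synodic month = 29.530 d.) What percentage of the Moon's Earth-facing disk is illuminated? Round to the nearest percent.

The Moon has covered 3/29.530 of its cycle, so θ ≈ 360° × 3/29.530 = 36.6°.
Illuminated fraction = (1 − cos 36.6°)/2 = (1 − 0.803)/2 ≈ 0.098, so 10%.

10%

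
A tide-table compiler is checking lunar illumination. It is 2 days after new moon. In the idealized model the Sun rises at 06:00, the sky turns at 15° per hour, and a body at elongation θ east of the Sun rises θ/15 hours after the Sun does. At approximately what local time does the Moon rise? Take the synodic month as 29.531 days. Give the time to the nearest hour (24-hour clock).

The Moon has covered 2/29.531 of its cycle, so θ ≈ 360° × 2/29.531 = 24.4°.
Delay after the Sun = 24.4° / (15°/h) ≈ 1.63 h.
06:00 + 1.63 h ≈ 07:38 → 08:00 to the nearest hour.

08:00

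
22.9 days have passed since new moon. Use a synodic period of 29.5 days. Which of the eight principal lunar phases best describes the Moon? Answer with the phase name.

At 22.9/29.5 of the cycle, θ ≈ 279° — the last quarter range.

last quarter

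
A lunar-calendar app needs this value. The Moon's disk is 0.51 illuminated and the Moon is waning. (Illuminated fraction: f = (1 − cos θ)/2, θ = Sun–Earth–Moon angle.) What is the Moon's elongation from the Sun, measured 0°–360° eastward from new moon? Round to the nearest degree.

Invert f = (1 − cos θ)/2 to get cos θ = 1 − 2(0.51) = -0.020, hence θ₀ = arccos -0.020 = 91.1°.
Since the Moon is past full (waning), take the reflex angle: θ = 360° − 91.1° = 268.9°.

269°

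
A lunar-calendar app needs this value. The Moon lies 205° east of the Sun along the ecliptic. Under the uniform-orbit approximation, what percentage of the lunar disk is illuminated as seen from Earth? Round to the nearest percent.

f = (1 − cos 205°)/2 = (1 − (-0.906))/2 ≈ 0.953, i.e. 95%.

95%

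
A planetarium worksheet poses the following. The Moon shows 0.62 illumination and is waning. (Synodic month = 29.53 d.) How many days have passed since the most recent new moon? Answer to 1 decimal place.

Invert f = (1 − cos θ)/2 to get cos θ = 1 − 2(0.62) = -0.240, hence θ₀ = arccos -0.240 = 103.9°.
A waning Moon lies in 180°–360°, so θ = 360° − 103.9° = 256.1°.
Age = 29.53 × 256.1°/360° ≈ 21.01 days.

21.0 days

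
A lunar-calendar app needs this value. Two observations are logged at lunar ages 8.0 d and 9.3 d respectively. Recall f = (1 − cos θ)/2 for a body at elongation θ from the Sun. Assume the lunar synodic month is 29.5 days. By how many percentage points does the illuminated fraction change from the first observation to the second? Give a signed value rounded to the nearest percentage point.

θ₁ = 360° × 8.0/29.5 = 97.6°, f₁ = (1 − cos θ₁)/2 = 0.566.
θ₂ = 360° × 9.3/29.5 = 113.5°, f₂ = (1 − cos θ₂)/2 = 0.699.
Change = f₂ − f₁ = +0.133 → +13 percentage points.

+13 pp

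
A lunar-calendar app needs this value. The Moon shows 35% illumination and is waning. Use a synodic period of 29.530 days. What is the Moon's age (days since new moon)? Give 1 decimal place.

Invert f = (1 − cos θ)/2 to get cos θ = 1 − 2(0.35) = 0.300, hence θ₀ = arccos 0.300 = 72.5°.
Waning ⇒ past full, so θ = 360° − 72.5° = 287.5°.
Age = 29.530 × 287.5°/360° ≈ 23.58 days.

23.6 days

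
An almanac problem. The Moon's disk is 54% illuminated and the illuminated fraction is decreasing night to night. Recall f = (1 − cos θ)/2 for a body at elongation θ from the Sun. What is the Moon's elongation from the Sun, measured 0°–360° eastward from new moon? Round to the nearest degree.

265°

cos θ = 1 − 2f = -0.080, giving a principal value of 94.6°.
Waning ⇒ past full, so θ = 360° − 94.6° = 265.4°.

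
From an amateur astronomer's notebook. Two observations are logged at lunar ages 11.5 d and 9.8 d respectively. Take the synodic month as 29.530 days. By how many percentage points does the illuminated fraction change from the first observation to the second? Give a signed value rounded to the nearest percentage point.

-14 pp

θ₁ = 360° × 11.5/29.530 = 140.2°, f₁ = (1 − cos θ₁)/2 = 0.884.
θ₂ = 360° × 9.8/29.530 = 119.5°, f₂ = (1 − cos θ₂)/2 = 0.746.
Change = f₂ − f₁ = -0.138 → -14 percentage points.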